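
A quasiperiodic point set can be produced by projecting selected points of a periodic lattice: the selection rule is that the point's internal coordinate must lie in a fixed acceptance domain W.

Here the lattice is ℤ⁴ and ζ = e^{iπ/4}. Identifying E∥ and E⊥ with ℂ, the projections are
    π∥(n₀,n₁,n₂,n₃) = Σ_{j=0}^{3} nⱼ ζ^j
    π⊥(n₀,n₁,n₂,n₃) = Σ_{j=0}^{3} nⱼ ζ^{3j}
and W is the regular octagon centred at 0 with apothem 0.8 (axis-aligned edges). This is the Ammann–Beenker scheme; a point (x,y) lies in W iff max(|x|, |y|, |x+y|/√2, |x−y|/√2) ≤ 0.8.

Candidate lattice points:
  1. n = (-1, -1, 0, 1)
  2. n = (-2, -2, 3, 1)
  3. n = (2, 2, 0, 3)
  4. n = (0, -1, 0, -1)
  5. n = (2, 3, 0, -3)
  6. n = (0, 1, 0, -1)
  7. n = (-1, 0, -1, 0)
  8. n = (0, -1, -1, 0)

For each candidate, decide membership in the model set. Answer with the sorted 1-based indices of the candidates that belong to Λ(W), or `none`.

1, 8

π⊥(n) = n₀ + n₁ζ³ + n₂ζ⁶ + n₃ζ⁹ where ζ = e^{iπ/4}.
#1 (-1, -1, 0, 1): internal (0.4142, 0.0000); octagon support 0.4142 vs apothem 0.8 → ∈ W
#2 (-2, -2, 3, 1): internal (0.1213, -3.7071); octagon support 3.7071 vs apothem 0.8 → ∉ W
#3 (2, 2, 0, 3): internal (2.7071, 3.5355); octagon support 4.4142 vs apothem 0.8 → ∉ W
#4 (0, -1, 0, -1): internal (0.0000, -1.4142); octagon support 1.4142 vs apothem 0.8 → ∉ W
#5 (2, 3, 0, -3): internal (-2.2426, 0.0000); octagon support 2.2426 vs apothem 0.8 → ∉ W
#6 (0, 1, 0, -1): internal (-1.4142, 0.0000); octagon support 1.4142 vs apothem 0.8 → ∉ W
#7 (-1, 0, -1, 0): internal (-1.0000, 1.0000); octagon support 1.4142 vs apothem 0.8 → ∉ W
#8 (0, -1, -1, 0): internal (0.7071, 0.2929); octagon support 0.7071 vs apothem 0.8 → ∈ W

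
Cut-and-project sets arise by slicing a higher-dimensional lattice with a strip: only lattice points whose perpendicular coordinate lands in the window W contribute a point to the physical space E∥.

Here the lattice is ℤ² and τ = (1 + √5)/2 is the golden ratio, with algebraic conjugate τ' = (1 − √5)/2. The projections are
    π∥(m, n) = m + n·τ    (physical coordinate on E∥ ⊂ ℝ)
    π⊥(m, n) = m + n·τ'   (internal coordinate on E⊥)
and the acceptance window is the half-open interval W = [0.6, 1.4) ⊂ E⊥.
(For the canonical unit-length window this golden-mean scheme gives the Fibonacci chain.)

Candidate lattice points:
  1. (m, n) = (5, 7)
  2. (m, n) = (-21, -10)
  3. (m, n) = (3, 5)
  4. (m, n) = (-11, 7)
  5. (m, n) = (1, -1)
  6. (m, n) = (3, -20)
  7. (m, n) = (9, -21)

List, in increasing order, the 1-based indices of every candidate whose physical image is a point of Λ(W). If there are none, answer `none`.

τ' = (1−√5)/2 ≈ -0.6180.
#1 (5,7): internal coord 5 + (7)·τ' = +0.6738; +0.6738 ∈ [0.6, 1.4) → IN Λ
#2 (-21,-10): internal coord -21 + (-10)·τ' = -14.8197; -14.8197 ∉ [0.6, 1.4) → out
#3 (3,5): internal coord 3 + (5)·τ' = -0.0902; -0.0902 ∉ [0.6, 1.4) → out
#4 (-11,7): internal coord -11 + (7)·τ' = -15.3262; -15.3262 ∉ [0.6, 1.4) → out
#5 (1,-1): internal coord 1 + (-1)·τ' = +1.6180; +1.6180 ∉ [0.6, 1.4) → out
#6 (3,-20): internal coord 3 + (-20)·τ' = +15.3607; +15.3607 ∉ [0.6, 1.4) → out
#7 (9,-21): internal coord 9 + (-21)·τ' = +21.9787; +21.9787 ∉ [0.6, 1.4) → out

1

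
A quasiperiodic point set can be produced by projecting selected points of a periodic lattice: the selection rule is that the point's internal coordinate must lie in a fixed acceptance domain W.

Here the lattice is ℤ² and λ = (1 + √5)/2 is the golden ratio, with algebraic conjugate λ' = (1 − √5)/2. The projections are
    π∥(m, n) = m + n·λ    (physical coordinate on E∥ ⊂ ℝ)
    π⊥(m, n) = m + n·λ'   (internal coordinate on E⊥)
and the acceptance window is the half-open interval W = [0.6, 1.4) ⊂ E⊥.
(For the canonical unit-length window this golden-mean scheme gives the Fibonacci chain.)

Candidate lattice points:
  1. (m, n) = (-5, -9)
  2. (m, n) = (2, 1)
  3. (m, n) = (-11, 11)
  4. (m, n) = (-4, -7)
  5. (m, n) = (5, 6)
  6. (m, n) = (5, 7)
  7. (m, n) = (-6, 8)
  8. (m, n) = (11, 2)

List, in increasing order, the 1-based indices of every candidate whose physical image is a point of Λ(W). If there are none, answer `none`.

2, 5, 6

λ' = (1−√5)/2 ≈ -0.6180.
candidate 1: (m,n)=(-5,-9) → π∥ = -5-9·λ ≈ -19.5623, π⊥ = -5-9·λ' ≈ 0.5623 ∉ [0.6, 1.4) ⇒ out
candidate 2: (m,n)=(2,1) → π∥ = 2+1·λ ≈ 3.6180, π⊥ = 2+1·λ' ≈ 1.3820 ∈ [0.6, 1.4) ⇒ IN Λ
candidate 3: (m,n)=(-11,11) → π∥ = -11+11·λ ≈ 6.7984, π⊥ = -11+11·λ' ≈ -17.7984 ∉ [0.6, 1.4) ⇒ out
candidate 4: (m,n)=(-4,-7) → π∥ = -4-7·λ ≈ -15.3262, π⊥ = -4-7·λ' ≈ 0.3262 ∉ [0.6, 1.4) ⇒ out
candidate 5: (m,n)=(5,6) → π∥ = 5+6·λ ≈ 14.7082, π⊥ = 5+6·λ' ≈ 1.2918 ∈ [0.6, 1.4) ⇒ IN Λ
candidate 6: (m,n)=(5,7) → π∥ = 5+7·λ ≈ 16.3262, π⊥ = 5+7·λ' ≈ 0.6738 ∈ [0.6, 1.4) ⇒ IN Λ
candidate 7: (m,n)=(-6,8) → π∥ = -6+8·λ ≈ 6.9443, π⊥ = -6+8·λ' ≈ -10.9443 ∉ [0.6, 1.4) ⇒ out
candidate 8: (m,n)=(11,2) → π∥ = 11+2·λ ≈ 14.2361, π⊥ = 11+2·λ' ≈ 9.7639 ∉ [0.6, 1.4) ⇒ out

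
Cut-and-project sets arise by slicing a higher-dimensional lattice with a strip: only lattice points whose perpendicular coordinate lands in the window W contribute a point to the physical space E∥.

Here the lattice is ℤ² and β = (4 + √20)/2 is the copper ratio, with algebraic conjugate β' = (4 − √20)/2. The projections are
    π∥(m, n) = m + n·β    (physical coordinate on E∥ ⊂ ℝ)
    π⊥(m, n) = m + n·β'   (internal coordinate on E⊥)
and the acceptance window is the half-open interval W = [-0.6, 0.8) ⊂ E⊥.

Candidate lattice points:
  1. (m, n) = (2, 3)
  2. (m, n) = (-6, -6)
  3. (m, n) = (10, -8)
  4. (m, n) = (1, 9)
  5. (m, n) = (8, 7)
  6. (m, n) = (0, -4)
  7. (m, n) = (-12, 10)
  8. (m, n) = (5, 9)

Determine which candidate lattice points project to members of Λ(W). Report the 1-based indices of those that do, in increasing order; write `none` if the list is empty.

none

β' = (4−√20)/2 ≈ -0.236068.
[1] lift (2,3): star map gives 1.291796; window check -0.6 ≤ 1.291796 < 0.8 is false → out
[2] lift (-6,-6): star map gives -4.583592; window check -0.6 ≤ -4.583592 < 0.8 is false → out
[3] lift (10,-8): star map gives 11.888544; window check -0.6 ≤ 11.888544 < 0.8 is false → out
[4] lift (1,9): star map gives -1.124612; window check -0.6 ≤ -1.124612 < 0.8 is false → out
[5] lift (8,7): star map gives 6.347524; window check -0.6 ≤ 6.347524 < 0.8 is false → out
[6] lift (0,-4): star map gives 0.944272; window check -0.6 ≤ 0.944272 < 0.8 is false → out
[7] lift (-12,10): star map gives -14.360680; window check -0.6 ≤ -14.360680 < 0.8 is false → out
[8] lift (5,9): star map gives 2.875388; window check -0.6 ≤ 2.875388 < 0.8 is false → out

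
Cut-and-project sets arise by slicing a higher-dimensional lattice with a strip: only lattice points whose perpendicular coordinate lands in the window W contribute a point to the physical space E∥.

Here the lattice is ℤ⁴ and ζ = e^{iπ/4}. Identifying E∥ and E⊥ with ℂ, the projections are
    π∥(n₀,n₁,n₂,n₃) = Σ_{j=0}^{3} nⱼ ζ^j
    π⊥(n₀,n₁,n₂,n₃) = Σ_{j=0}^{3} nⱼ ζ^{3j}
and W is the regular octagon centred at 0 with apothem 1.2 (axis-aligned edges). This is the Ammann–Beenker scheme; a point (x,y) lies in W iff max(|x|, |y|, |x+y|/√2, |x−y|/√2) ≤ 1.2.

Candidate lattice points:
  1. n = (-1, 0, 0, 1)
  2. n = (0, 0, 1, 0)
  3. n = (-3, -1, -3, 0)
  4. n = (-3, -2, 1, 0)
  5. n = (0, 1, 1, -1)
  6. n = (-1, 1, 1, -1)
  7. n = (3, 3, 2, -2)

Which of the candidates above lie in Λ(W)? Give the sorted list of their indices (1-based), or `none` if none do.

Internal map: ζ^{3j} for j=0..3 gives (1,0), (−√2/2,√2/2), (0,−1), (√2/2,√2/2).
#1 (-1, 0, 0, 1): internal (-0.292893, 0.707107); octagon support 0.707107 vs apothem 1.2 → ∈ W
#2 (0, 0, 1, 0): internal (0.000000, -1.000000); octagon support 1.000000 vs apothem 1.2 → ∈ W
#3 (-3, -1, -3, 0): internal (-2.292893, 2.292893); octagon support 3.242641 vs apothem 1.2 → ∉ W
#4 (-3, -2, 1, 0): internal (-1.585786, -2.414214); octagon support 2.828427 vs apothem 1.2 → ∉ W
#5 (0, 1, 1, -1): internal (-1.414214, -1.000000); octagon support 1.707107 vs apothem 1.2 → ∉ W
#6 (-1, 1, 1, -1): internal (-2.414214, -1.000000); octagon support 2.414214 vs apothem 1.2 → ∉ W
#7 (3, 3, 2, -2): internal (-0.535534, -1.292893); octagon support 1.292893 vs apothem 1.2 → ∉ W

1, 2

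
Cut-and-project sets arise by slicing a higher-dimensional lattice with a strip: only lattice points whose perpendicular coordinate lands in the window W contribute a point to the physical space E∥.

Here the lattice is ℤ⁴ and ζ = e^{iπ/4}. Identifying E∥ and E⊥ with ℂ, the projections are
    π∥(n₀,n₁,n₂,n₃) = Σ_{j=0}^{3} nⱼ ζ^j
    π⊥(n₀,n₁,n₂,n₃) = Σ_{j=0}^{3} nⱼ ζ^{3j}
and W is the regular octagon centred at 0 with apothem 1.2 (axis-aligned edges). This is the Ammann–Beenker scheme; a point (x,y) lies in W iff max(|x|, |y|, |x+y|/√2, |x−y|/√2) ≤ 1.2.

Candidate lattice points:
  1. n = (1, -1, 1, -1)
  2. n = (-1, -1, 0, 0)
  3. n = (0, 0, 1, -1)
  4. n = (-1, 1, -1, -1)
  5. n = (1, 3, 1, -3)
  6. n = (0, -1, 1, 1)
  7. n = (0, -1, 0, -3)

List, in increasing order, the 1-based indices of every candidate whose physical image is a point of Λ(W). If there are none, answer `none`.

2

Internal map: ζ^{3j} for j=0..3 gives (1,0), (−√2/2,√2/2), (0,−1), (√2/2,√2/2).
#1 (1, -1, 1, -1): internal (1.000000, -2.414214); octagon support 2.414214 vs apothem 1.2 → ∉ W
#2 (-1, -1, 0, 0): internal (-0.292893, -0.707107); octagon support 0.707107 vs apothem 1.2 → ∈ W
#3 (0, 0, 1, -1): internal (-0.707107, -1.707107); octagon support 1.707107 vs apothem 1.2 → ∉ W
#4 (-1, 1, -1, -1): internal (-2.414214, 1.000000); octagon support 2.414214 vs apothem 1.2 → ∉ W
#5 (1, 3, 1, -3): internal (-3.242641, -1.000000); octagon support 3.242641 vs apothem 1.2 → ∉ W
#6 (0, -1, 1, 1): internal (1.414214, -1.000000); octagon support 1.707107 vs apothem 1.2 → ∉ W
#7 (0, -1, 0, -3): internal (-1.414214, -2.828427); octagon support 3.000000 vs apothem 1.2 → ∉ W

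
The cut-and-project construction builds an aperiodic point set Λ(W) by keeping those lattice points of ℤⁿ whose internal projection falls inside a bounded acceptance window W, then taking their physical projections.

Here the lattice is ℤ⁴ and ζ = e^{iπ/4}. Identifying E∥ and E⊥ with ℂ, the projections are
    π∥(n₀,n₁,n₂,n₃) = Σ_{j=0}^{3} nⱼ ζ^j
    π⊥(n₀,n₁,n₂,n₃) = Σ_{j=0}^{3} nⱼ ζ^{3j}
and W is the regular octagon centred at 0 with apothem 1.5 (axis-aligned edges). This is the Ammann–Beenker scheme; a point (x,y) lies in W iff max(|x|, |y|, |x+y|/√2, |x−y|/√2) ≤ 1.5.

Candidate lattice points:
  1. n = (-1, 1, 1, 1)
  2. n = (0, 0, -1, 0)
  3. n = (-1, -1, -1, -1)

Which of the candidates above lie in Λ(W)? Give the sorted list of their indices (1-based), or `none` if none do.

1, 2, 3

With ζ = e^{iπ/4} the internal vectors are ζ^0,ζ^3,ζ^6,ζ^9.
candidate 1: n = (-1, 1, 1, 1) → π⊥ ≈ (-1.0000, +0.4142); max(|x|,|y|,|x±y|/√2) = 1.0000 ≤ 1.5 ⇒ ∈ W
candidate 2: n = (0, 0, -1, 0) → π⊥ ≈ (+0.0000, +1.0000); max(|x|,|y|,|x±y|/√2) = 1.0000 ≤ 1.5 ⇒ ∈ W
candidate 3: n = (-1, -1, -1, -1) → π⊥ ≈ (-1.0000, -0.4142); max(|x|,|y|,|x±y|/√2) = 1.0000 ≤ 1.5 ⇒ ∈ W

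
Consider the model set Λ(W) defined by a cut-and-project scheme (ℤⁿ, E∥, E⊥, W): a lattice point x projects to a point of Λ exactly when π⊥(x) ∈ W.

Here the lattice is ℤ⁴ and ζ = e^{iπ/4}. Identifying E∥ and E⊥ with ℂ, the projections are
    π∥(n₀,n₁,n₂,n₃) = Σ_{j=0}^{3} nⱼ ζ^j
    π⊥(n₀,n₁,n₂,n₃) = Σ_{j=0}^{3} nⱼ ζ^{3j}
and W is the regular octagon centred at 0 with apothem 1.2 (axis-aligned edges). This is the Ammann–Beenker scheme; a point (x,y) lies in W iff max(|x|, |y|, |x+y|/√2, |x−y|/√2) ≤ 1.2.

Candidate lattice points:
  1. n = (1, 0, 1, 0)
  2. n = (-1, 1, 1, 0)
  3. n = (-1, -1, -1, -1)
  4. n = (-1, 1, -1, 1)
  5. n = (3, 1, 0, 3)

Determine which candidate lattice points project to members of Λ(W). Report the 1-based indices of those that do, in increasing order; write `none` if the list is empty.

π⊥(n) = n₀ + n₁ζ³ + n₂ζ⁶ + n₃ζ⁹ where ζ = e^{iπ/4}.
candidate 1: n = (1, 0, 1, 0) → π⊥ ≈ (+1.0000, -1.0000); max(|x|,|y|,|x±y|/√2) = 1.4142 > 1.2 ⇒ ∉ W
candidate 2: n = (-1, 1, 1, 0) → π⊥ ≈ (-1.7071, -0.2929); max(|x|,|y|,|x±y|/√2) = 1.7071 > 1.2 ⇒ ∉ W
candidate 3: n = (-1, -1, -1, -1) → π⊥ ≈ (-1.0000, -0.4142); max(|x|,|y|,|x±y|/√2) = 1.0000 ≤ 1.2 ⇒ ∈ W
candidate 4: n = (-1, 1, -1, 1) → π⊥ ≈ (-1.0000, +2.4142); max(|x|,|y|,|x±y|/√2) = 2.4142 > 1.2 ⇒ ∉ W
candidate 5: n = (3, 1, 0, 3) → π⊥ ≈ (+4.4142, +2.8284); max(|x|,|y|,|x±y|/√2) = 5.1213 > 1.2 ⇒ ∉ W

3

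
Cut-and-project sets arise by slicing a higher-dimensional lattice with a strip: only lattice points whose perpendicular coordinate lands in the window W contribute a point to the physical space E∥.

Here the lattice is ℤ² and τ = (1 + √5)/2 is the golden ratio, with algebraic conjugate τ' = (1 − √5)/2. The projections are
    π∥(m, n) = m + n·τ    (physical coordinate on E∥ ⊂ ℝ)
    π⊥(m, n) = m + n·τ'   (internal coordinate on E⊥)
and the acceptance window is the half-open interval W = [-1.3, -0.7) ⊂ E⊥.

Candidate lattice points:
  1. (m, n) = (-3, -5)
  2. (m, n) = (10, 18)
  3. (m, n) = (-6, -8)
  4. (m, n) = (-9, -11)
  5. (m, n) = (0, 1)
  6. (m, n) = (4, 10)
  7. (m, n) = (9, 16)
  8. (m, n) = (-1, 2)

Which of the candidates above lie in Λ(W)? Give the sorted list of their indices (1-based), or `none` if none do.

2, 3, 7

Numerically τ ≈ 1.6180 and τ' = −1/τ ≈ -0.6180.
[1] lift (-3,-5): star map gives 0.0902; window check -1.3 ≤ 0.0902 < -0.7 is false → out
[2] lift (10,18): star map gives -1.1246; window check -1.3 ≤ -1.1246 < -0.7 is true → IN Λ
[3] lift (-6,-8): star map gives -1.0557; window check -1.3 ≤ -1.0557 < -0.7 is true → IN Λ
[4] lift (-9,-11): star map gives -2.2016; window check -1.3 ≤ -2.2016 < -0.7 is false → out
[5] lift (0,1): star map gives -0.6180; window check -1.3 ≤ -0.6180 < -0.7 is false → out
[6] lift (4,10): star map gives -2.1803; window check -1.3 ≤ -2.1803 < -0.7 is false → out
[7] lift (9,16): star map gives -0.8885; window check -1.3 ≤ -0.8885 < -0.7 is true → IN Λ
[8] lift (-1,2): star map gives -2.2361; window check -1.3 ≤ -2.2361 < -0.7 is false → out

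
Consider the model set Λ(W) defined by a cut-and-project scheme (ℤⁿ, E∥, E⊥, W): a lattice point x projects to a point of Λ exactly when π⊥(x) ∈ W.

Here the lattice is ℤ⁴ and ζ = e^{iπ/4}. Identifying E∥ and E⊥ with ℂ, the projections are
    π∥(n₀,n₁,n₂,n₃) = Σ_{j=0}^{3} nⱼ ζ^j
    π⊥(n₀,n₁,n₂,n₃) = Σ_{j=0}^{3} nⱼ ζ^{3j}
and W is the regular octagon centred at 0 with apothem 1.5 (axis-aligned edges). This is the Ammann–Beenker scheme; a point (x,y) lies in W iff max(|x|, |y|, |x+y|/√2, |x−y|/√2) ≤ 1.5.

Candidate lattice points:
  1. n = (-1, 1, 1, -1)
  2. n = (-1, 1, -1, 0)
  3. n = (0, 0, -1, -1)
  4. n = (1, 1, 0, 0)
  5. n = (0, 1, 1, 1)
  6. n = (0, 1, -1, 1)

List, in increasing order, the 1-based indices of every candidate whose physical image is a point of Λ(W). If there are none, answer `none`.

3, 4, 5

Internal map: ζ^{3j} for j=0..3 gives (1,0), (−√2/2,√2/2), (0,−1), (√2/2,√2/2).
#1 (-1, 1, 1, -1): internal (-2.414214, -1.000000); octagon support 2.414214 vs apothem 1.5 → ∉ W
#2 (-1, 1, -1, 0): internal (-1.707107, 1.707107); octagon support 2.414214 vs apothem 1.5 → ∉ W
#3 (0, 0, -1, -1): internal (-0.707107, 0.292893); octagon support 0.707107 vs apothem 1.5 → ∈ W
#4 (1, 1, 0, 0): internal (0.292893, 0.707107); octagon support 0.707107 vs apothem 1.5 → ∈ W
#5 (0, 1, 1, 1): internal (0.000000, 0.414214); octagon support 0.414214 vs apothem 1.5 → ∈ W
#6 (0, 1, -1, 1): internal (0.000000, 2.414214); octagon support 2.414214 vs apothem 1.5 → ∉ W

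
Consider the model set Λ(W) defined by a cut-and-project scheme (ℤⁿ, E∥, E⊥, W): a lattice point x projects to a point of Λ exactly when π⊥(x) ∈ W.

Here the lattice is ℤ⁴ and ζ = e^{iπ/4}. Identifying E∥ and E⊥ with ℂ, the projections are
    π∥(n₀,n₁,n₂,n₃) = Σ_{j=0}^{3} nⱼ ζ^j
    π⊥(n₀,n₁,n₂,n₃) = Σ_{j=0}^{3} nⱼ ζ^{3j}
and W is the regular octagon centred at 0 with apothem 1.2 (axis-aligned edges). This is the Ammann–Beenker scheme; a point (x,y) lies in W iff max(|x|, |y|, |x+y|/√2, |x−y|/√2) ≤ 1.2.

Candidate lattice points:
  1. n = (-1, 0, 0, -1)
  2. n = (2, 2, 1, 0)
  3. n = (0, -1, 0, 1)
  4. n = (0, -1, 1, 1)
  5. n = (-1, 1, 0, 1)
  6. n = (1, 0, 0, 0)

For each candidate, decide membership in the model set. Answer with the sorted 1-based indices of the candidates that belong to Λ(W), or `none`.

With ζ = e^{iπ/4} the internal vectors are ζ^0,ζ^3,ζ^6,ζ^9.
candidate 1: n = (-1, 0, 0, -1) → π⊥ ≈ (-1.707107, -0.707107); max(|x|,|y|,|x±y|/√2) = 1.707107 > 1.2 ⇒ ∉ W
candidate 2: n = (2, 2, 1, 0) → π⊥ ≈ (+0.585786, +0.414214); max(|x|,|y|,|x±y|/√2) = 0.707107 ≤ 1.2 ⇒ ∈ W
candidate 3: n = (0, -1, 0, 1) → π⊥ ≈ (+1.414214, +0.000000); max(|x|,|y|,|x±y|/√2) = 1.414214 > 1.2 ⇒ ∉ W
candidate 4: n = (0, -1, 1, 1) → π⊥ ≈ (+1.414214, -1.000000); max(|x|,|y|,|x±y|/√2) = 1.707107 > 1.2 ⇒ ∉ W
candidate 5: n = (-1, 1, 0, 1) → π⊥ ≈ (-1.000000, +1.414214); max(|x|,|y|,|x±y|/√2) = 1.707107 > 1.2 ⇒ ∉ W
candidate 6: n = (1, 0, 0, 0) → π⊥ ≈ (+1.000000, +0.000000); max(|x|,|y|,|x±y|/√2) = 1.000000 ≤ 1.2 ⇒ ∈ W

2, 6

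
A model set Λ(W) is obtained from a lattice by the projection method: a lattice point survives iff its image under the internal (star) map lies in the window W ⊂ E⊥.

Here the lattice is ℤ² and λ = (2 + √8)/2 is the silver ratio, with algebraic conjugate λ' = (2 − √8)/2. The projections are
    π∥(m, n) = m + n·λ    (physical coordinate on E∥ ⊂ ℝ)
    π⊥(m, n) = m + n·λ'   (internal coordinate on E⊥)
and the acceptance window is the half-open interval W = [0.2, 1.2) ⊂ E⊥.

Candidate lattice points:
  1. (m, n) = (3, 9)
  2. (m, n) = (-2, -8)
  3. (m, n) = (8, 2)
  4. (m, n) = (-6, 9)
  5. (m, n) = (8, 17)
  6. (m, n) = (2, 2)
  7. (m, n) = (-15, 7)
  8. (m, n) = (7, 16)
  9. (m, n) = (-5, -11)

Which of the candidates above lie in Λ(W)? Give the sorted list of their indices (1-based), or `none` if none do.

5, 6, 8

λ' = (2−√8)/2 ≈ -0.414214.
#1 (3,9): internal coord 3 + (9)·λ' = -0.727922; -0.727922 ∉ [0.2, 1.2) → out
#2 (-2,-8): internal coord -2 + (-8)·λ' = +1.313708; +1.313708 ∉ [0.2, 1.2) → out
#3 (8,2): internal coord 8 + (2)·λ' = +7.171573; +7.171573 ∉ [0.2, 1.2) → out
#4 (-6,9): internal coord -6 + (9)·λ' = -9.727922; -9.727922 ∉ [0.2, 1.2) → out
#5 (8,17): internal coord 8 + (17)·λ' = +0.958369; +0.958369 ∈ [0.2, 1.2) → IN Λ
#6 (2,2): internal coord 2 + (2)·λ' = +1.171573; +1.171573 ∈ [0.2, 1.2) → IN Λ
#7 (-15,7): internal coord -15 + (7)·λ' = -17.899495; -17.899495 ∉ [0.2, 1.2) → out
#8 (7,16): internal coord 7 + (16)·λ' = +0.372583; +0.372583 ∈ [0.2, 1.2) → IN Λ
#9 (-5,-11): internal coord -5 + (-11)·λ' = -0.443651; -0.443651 ∉ [0.2, 1.2) → out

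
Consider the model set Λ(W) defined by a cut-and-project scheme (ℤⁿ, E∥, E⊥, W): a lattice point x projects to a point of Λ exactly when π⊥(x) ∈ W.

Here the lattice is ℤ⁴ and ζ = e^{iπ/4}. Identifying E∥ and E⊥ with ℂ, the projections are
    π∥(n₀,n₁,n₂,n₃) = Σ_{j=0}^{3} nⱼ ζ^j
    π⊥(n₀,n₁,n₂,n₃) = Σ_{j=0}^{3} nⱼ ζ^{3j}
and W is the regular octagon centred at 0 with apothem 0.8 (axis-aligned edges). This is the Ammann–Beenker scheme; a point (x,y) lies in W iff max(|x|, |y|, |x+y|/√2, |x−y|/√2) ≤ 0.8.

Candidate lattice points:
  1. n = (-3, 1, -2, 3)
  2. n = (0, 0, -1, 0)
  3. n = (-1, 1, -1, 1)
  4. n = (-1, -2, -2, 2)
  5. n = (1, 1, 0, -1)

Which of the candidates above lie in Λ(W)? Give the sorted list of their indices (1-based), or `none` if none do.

Internal map: ζ^{3j} for j=0..3 gives (1,0), (−√2/2,√2/2), (0,−1), (√2/2,√2/2).
#1 (-3, 1, -2, 3): internal (-1.5858, 4.8284); octagon support 4.8284 vs apothem 0.8 → ∉ W
#2 (0, 0, -1, 0): internal (0.0000, 1.0000); octagon support 1.0000 vs apothem 0.8 → ∉ W
#3 (-1, 1, -1, 1): internal (-1.0000, 2.4142); octagon support 2.4142 vs apothem 0.8 → ∉ W
#4 (-1, -2, -2, 2): internal (1.8284, 2.0000); octagon support 2.7071 vs apothem 0.8 → ∉ W
#5 (1, 1, 0, -1): internal (-0.4142, 0.0000); octagon support 0.4142 vs apothem 0.8 → ∈ W

5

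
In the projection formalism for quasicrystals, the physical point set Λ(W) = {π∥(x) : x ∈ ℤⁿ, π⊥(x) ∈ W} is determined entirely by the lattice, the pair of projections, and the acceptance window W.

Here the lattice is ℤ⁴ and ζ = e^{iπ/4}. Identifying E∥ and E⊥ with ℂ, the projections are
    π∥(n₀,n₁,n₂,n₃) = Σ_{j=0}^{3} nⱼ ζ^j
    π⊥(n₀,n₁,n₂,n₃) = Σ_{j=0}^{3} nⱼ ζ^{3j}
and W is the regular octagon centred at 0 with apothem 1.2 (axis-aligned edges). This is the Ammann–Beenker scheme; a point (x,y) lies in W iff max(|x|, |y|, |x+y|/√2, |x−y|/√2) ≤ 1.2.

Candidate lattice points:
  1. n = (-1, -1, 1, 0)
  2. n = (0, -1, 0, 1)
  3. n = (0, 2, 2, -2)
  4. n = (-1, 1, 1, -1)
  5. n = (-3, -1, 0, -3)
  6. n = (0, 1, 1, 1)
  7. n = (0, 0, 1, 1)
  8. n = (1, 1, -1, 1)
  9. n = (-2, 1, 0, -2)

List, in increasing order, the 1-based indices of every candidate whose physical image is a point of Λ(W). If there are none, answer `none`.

Internal map: ζ^{3j} for j=0..3 gives (1,0), (−√2/2,√2/2), (0,−1), (√2/2,√2/2).
#1 (-1, -1, 1, 0): internal (-0.292893, -1.707107); octagon support 1.707107 vs apothem 1.2 → ∉ W
#2 (0, -1, 0, 1): internal (1.414214, 0.000000); octagon support 1.414214 vs apothem 1.2 → ∉ W
#3 (0, 2, 2, -2): internal (-2.828427, -2.000000); octagon support 3.414214 vs apothem 1.2 → ∉ W
#4 (-1, 1, 1, -1): internal (-2.414214, -1.000000); octagon support 2.414214 vs apothem 1.2 → ∉ W
#5 (-3, -1, 0, -3): internal (-4.414214, -2.828427); octagon support 5.121320 vs apothem 1.2 → ∉ W
#6 (0, 1, 1, 1): internal (0.000000, 0.414214); octagon support 0.414214 vs apothem 1.2 → ∈ W
#7 (0, 0, 1, 1): internal (0.707107, -0.292893); octagon support 0.707107 vs apothem 1.2 → ∈ W
#8 (1, 1, -1, 1): internal (1.000000, 2.414214); octagon support 2.414214 vs apothem 1.2 → ∉ W
#9 (-2, 1, 0, -2): internal (-4.121320, -0.707107); octagon support 4.121320 vs apothem 1.2 → ∉ W

6, 7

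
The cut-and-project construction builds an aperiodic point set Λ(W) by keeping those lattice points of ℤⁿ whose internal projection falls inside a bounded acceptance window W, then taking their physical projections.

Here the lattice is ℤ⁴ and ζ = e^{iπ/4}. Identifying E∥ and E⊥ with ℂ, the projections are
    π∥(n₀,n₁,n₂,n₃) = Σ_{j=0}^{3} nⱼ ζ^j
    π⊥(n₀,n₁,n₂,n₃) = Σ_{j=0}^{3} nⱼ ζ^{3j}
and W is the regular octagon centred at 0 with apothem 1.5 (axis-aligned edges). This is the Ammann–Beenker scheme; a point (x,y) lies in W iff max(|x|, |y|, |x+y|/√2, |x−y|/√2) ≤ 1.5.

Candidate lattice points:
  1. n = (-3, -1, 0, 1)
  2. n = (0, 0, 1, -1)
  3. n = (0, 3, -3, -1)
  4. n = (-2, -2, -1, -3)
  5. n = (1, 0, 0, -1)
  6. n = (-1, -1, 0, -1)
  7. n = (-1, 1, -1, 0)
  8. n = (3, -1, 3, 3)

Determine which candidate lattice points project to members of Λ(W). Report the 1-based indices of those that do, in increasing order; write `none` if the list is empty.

Internal map: ζ^{3j} for j=0..3 gives (1,0), (−√2/2,√2/2), (0,−1), (√2/2,√2/2).
candidate 1: n = (-3, -1, 0, 1) → π⊥ ≈ (-1.585786, +0.000000); max(|x|,|y|,|x±y|/√2) = 1.585786 > 1.5 ⇒ ∉ W
candidate 2: n = (0, 0, 1, -1) → π⊥ ≈ (-0.707107, -1.707107); max(|x|,|y|,|x±y|/√2) = 1.707107 > 1.5 ⇒ ∉ W
candidate 3: n = (0, 3, -3, -1) → π⊥ ≈ (-2.828427, +4.414214); max(|x|,|y|,|x±y|/√2) = 5.121320 > 1.5 ⇒ ∉ W
candidate 4: n = (-2, -2, -1, -3) → π⊥ ≈ (-2.707107, -2.535534); max(|x|,|y|,|x±y|/√2) = 3.707107 > 1.5 ⇒ ∉ W
candidate 5: n = (1, 0, 0, -1) → π⊥ ≈ (+0.292893, -0.707107); max(|x|,|y|,|x±y|/√2) = 0.707107 ≤ 1.5 ⇒ ∈ W
candidate 6: n = (-1, -1, 0, -1) → π⊥ ≈ (-1.000000, -1.414214); max(|x|,|y|,|x±y|/√2) = 1.707107 > 1.5 ⇒ ∉ W
candidate 7: n = (-1, 1, -1, 0) → π⊥ ≈ (-1.707107, +1.707107); max(|x|,|y|,|x±y|/√2) = 2.414214 > 1.5 ⇒ ∉ W
candidate 8: n = (3, -1, 3, 3) → π⊥ ≈ (+5.828427, -1.585786); max(|x|,|y|,|x±y|/√2) = 5.828427 > 1.5 ⇒ ∉ W

5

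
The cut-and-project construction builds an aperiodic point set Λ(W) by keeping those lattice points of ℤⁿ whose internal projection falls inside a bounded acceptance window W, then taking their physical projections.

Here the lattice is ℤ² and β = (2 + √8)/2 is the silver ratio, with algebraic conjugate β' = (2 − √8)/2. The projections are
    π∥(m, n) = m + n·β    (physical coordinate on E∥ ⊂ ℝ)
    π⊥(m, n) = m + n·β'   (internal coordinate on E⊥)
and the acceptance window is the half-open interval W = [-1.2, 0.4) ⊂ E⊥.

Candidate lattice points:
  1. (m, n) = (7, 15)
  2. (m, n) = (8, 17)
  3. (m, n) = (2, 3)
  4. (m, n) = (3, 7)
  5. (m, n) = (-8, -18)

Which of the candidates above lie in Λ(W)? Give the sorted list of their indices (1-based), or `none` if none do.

4, 5

Numerically β ≈ 2.41421 and β' = −1/β ≈ -0.41421.
candidate 1: (m,n)=(7,15) → π∥ = 7+15·β ≈ 43.21320, π⊥ = 7+15·β' ≈ 0.78680 ∉ [-1.2, 0.4) ⇒ out
candidate 2: (m,n)=(8,17) → π∥ = 8+17·β ≈ 49.04163, π⊥ = 8+17·β' ≈ 0.95837 ∉ [-1.2, 0.4) ⇒ out
candidate 3: (m,n)=(2,3) → π∥ = 2+3·β ≈ 9.24264, π⊥ = 2+3·β' ≈ 0.75736 ∉ [-1.2, 0.4) ⇒ out
candidate 4: (m,n)=(3,7) → π∥ = 3+7·β ≈ 19.89949, π⊥ = 3+7·β' ≈ 0.10051 ∈ [-1.2, 0.4) ⇒ IN Λ
candidate 5: (m,n)=(-8,-18) → π∥ = -8-18·β ≈ -51.45584, π⊥ = -8-18·β' ≈ -0.54416 ∈ [-1.2, 0.4) ⇒ IN Λ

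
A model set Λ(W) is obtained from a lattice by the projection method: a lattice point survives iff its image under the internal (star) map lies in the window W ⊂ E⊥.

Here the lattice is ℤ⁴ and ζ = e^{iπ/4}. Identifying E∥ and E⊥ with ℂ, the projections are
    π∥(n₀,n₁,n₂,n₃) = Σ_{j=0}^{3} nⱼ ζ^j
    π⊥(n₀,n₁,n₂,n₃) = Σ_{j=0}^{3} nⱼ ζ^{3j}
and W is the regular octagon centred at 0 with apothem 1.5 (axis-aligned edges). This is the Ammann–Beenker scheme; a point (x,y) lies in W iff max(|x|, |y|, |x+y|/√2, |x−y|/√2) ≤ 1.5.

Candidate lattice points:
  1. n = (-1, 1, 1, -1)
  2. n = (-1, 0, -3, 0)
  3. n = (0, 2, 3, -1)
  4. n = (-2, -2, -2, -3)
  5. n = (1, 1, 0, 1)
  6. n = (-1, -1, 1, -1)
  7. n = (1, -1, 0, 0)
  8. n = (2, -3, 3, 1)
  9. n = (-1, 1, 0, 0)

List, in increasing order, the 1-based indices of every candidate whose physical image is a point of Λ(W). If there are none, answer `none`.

none

π⊥(n) = n₀ + n₁ζ³ + n₂ζ⁶ + n₃ζ⁹ where ζ = e^{iπ/4}.
#1 (-1, 1, 1, -1): internal (-2.414214, -1.000000); octagon support 2.414214 vs apothem 1.5 → ∉ W
#2 (-1, 0, -3, 0): internal (-1.000000, 3.000000); octagon support 3.000000 vs apothem 1.5 → ∉ W
#3 (0, 2, 3, -1): internal (-2.121320, -2.292893); octagon support 3.121320 vs apothem 1.5 → ∉ W
#4 (-2, -2, -2, -3): internal (-2.707107, -1.535534); octagon support 3.000000 vs apothem 1.5 → ∉ W
#5 (1, 1, 0, 1): internal (1.000000, 1.414214); octagon support 1.707107 vs apothem 1.5 → ∉ W
#6 (-1, -1, 1, -1): internal (-1.000000, -2.414214); octagon support 2.414214 vs apothem 1.5 → ∉ W
#7 (1, -1, 0, 0): internal (1.707107, -0.707107); octagon support 1.707107 vs apothem 1.5 → ∉ W
#8 (2, -3, 3, 1): internal (4.828427, -4.414214); octagon support 6.535534 vs apothem 1.5 → ∉ W
#9 (-1, 1, 0, 0): internal (-1.707107, 0.707107); octagon support 1.707107 vs apothem 1.5 → ∉ W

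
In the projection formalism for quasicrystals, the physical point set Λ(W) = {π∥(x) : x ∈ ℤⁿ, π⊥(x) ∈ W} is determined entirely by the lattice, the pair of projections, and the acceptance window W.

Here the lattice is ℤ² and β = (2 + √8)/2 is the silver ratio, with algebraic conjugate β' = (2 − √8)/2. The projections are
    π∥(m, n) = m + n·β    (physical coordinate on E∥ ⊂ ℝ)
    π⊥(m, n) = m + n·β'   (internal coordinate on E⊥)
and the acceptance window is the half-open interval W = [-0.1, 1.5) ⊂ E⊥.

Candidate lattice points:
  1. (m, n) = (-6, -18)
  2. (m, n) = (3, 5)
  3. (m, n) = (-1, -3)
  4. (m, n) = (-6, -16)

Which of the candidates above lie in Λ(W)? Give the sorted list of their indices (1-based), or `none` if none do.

1, 2, 3, 4

Compute β' = (2−√8)/2 = -0.4142, so π⊥(m,n) = m -0.4142·n.
[1] lift (-6,-18): star map gives 1.4558; window check -0.1 ≤ 1.4558 < 1.5 is true → IN Λ
[2] lift (3,5): star map gives 0.9289; window check -0.1 ≤ 0.9289 < 1.5 is true → IN Λ
[3] lift (-1,-3): star map gives 0.2426; window check -0.1 ≤ 0.2426 < 1.5 is true → IN Λ
[4] lift (-6,-16): star map gives 0.6274; window check -0.1 ≤ 0.6274 < 1.5 is true → IN Λ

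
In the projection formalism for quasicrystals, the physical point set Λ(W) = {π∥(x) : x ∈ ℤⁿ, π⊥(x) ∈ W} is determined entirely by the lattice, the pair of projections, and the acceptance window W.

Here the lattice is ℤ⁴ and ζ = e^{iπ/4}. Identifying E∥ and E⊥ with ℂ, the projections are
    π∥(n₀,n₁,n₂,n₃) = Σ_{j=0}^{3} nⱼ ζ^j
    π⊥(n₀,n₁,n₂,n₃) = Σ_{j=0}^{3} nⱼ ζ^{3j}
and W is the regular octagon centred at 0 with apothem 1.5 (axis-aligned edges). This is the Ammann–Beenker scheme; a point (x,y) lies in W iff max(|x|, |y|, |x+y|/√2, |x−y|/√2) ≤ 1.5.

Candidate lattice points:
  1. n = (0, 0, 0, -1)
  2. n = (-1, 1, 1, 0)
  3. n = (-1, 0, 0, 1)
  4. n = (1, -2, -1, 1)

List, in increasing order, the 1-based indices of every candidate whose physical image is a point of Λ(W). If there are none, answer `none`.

1, 3

π⊥(n) = n₀ + n₁ζ³ + n₂ζ⁶ + n₃ζ⁹ where ζ = e^{iπ/4}.
candidate 1: n = (0, 0, 0, -1) → π⊥ ≈ (-0.70711, -0.70711); max(|x|,|y|,|x±y|/√2) = 1.00000 ≤ 1.5 ⇒ ∈ W
candidate 2: n = (-1, 1, 1, 0) → π⊥ ≈ (-1.70711, -0.29289); max(|x|,|y|,|x±y|/√2) = 1.70711 > 1.5 ⇒ ∉ W
candidate 3: n = (-1, 0, 0, 1) → π⊥ ≈ (-0.29289, +0.70711); max(|x|,|y|,|x±y|/√2) = 0.70711 ≤ 1.5 ⇒ ∈ W
candidate 4: n = (1, -2, -1, 1) → π⊥ ≈ (+3.12132, +0.29289); max(|x|,|y|,|x±y|/√2) = 3.12132 > 1.5 ⇒ ∉ W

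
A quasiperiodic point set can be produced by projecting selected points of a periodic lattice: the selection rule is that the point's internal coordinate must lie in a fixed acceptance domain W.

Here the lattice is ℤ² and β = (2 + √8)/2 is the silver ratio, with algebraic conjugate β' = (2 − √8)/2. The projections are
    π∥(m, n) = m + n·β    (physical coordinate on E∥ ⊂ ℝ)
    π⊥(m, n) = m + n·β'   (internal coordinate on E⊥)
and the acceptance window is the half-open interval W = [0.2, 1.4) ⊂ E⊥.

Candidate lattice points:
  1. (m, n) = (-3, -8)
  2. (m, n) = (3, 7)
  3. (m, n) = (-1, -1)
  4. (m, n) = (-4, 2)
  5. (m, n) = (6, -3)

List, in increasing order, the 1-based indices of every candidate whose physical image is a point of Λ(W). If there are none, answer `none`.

β' = (2−√8)/2 ≈ -0.4142.
#1 (-3,-8): internal coord -3 + (-8)·β' = +0.3137; +0.3137 ∈ [0.2, 1.4) → IN Λ
#2 (3,7): internal coord 3 + (7)·β' = +0.1005; +0.1005 ∉ [0.2, 1.4) → out
#3 (-1,-1): internal coord -1 + (-1)·β' = -0.5858; -0.5858 ∉ [0.2, 1.4) → out
#4 (-4,2): internal coord -4 + (2)·β' = -4.8284; -4.8284 ∉ [0.2, 1.4) → out
#5 (6,-3): internal coord 6 + (-3)·β' = +7.2426; +7.2426 ∉ [0.2, 1.4) → out

1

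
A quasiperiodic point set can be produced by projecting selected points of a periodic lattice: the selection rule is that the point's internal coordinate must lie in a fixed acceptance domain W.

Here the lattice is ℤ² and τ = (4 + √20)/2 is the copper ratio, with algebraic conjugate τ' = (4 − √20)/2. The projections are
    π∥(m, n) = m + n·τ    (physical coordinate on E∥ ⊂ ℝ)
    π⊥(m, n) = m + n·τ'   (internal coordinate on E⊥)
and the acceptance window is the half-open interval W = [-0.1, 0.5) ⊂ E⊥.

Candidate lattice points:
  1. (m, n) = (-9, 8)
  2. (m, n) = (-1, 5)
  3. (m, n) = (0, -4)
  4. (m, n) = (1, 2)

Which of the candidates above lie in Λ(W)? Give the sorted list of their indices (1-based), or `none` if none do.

none

τ' = (4−√20)/2 ≈ -0.23607.
candidate 1: (m,n)=(-9,8) → π∥ = -9+8·τ ≈ 24.88854, π⊥ = -9+8·τ' ≈ -10.88854 ∉ [-0.1, 0.5) ⇒ out
candidate 2: (m,n)=(-1,5) → π∥ = -1+5·τ ≈ 20.18034, π⊥ = -1+5·τ' ≈ -2.18034 ∉ [-0.1, 0.5) ⇒ out
candidate 3: (m,n)=(0,-4) → π∥ = 0-4·τ ≈ -16.94427, π⊥ = 0-4·τ' ≈ 0.94427 ∉ [-0.1, 0.5) ⇒ out
candidate 4: (m,n)=(1,2) → π∥ = 1+2·τ ≈ 9.47214, π⊥ = 1+2·τ' ≈ 0.52786 ∉ [-0.1, 0.5) ⇒ out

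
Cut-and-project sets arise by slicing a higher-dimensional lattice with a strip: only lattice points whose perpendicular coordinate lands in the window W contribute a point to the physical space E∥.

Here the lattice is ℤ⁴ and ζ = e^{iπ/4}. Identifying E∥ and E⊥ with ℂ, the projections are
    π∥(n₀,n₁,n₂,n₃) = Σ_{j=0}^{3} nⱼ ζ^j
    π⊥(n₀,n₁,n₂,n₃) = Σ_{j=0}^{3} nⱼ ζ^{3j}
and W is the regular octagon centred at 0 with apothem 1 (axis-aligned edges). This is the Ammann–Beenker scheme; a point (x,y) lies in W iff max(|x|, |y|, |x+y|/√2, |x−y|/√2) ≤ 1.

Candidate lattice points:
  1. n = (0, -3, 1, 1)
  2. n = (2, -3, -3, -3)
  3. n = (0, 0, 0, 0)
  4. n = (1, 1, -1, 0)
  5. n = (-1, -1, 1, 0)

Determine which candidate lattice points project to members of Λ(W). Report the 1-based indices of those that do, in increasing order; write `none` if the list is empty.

3

Internal map: ζ^{3j} for j=0..3 gives (1,0), (−√2/2,√2/2), (0,−1), (√2/2,√2/2).
candidate 1: n = (0, -3, 1, 1) → π⊥ ≈ (+2.82843, -2.41421); max(|x|,|y|,|x±y|/√2) = 3.70711 > 1 ⇒ ∉ W
candidate 2: n = (2, -3, -3, -3) → π⊥ ≈ (+2.00000, -1.24264); max(|x|,|y|,|x±y|/√2) = 2.29289 > 1 ⇒ ∉ W
candidate 3: n = (0, 0, 0, 0) → π⊥ ≈ (+0.00000, +0.00000); max(|x|,|y|,|x±y|/√2) = 0.00000 ≤ 1 ⇒ ∈ W
candidate 4: n = (1, 1, -1, 0) → π⊥ ≈ (+0.29289, +1.70711); max(|x|,|y|,|x±y|/√2) = 1.70711 > 1 ⇒ ∉ W
candidate 5: n = (-1, -1, 1, 0) → π⊥ ≈ (-0.29289, -1.70711); max(|x|,|y|,|x±y|/√2) = 1.70711 > 1 ⇒ ∉ W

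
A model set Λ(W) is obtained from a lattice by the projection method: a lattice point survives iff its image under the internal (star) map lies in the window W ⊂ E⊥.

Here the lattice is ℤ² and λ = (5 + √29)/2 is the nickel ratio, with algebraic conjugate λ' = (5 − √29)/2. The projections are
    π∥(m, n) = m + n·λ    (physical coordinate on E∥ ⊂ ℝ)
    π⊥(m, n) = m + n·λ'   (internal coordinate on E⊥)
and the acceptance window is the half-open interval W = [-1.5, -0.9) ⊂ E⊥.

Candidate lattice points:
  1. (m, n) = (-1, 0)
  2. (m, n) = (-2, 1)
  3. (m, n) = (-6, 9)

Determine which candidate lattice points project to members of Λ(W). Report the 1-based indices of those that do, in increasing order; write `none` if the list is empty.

1

λ' = (5−√29)/2 ≈ -0.19258.
[1] lift (-1,0): star map gives -1.00000; window check -1.5 ≤ -1.00000 < -0.9 is true → IN Λ
[2] lift (-2,1): star map gives -2.19258; window check -1.5 ≤ -2.19258 < -0.9 is false → out
[3] lift (-6,9): star map gives -7.73324; window check -1.5 ≤ -7.73324 < -0.9 is false → out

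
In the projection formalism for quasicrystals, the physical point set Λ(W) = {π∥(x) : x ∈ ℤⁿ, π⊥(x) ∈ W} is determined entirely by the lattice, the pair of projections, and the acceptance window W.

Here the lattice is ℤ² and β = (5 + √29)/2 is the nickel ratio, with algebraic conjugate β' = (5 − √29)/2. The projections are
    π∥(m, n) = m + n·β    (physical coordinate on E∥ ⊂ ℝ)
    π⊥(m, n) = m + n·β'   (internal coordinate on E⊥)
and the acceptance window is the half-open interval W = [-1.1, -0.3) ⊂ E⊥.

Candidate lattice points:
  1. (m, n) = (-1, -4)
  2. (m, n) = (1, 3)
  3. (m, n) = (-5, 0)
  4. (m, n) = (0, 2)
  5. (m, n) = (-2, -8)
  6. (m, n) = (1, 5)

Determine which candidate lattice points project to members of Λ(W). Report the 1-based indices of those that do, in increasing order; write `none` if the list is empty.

Compute β' = (5−√29)/2 = -0.1926, so π⊥(m,n) = m -0.1926·n.
#1 (-1,-4): internal coord -1 + (-4)·β' = -0.2297; -0.2297 ∉ [-1.1, -0.3) → out
#2 (1,3): internal coord 1 + (3)·β' = +0.4223; +0.4223 ∉ [-1.1, -0.3) → out
#3 (-5,0): internal coord -5 + (0)·β' = -5.0000; -5.0000 ∉ [-1.1, -0.3) → out
#4 (0,2): internal coord 0 + (2)·β' = -0.3852; -0.3852 ∈ [-1.1, -0.3) → IN Λ
#5 (-2,-8): internal coord -2 + (-8)·β' = -0.4593; -0.4593 ∈ [-1.1, -0.3) → IN Λ
#6 (1,5): internal coord 1 + (5)·β' = +0.0371; +0.0371 ∉ [-1.1, -0.3) → out

4, 5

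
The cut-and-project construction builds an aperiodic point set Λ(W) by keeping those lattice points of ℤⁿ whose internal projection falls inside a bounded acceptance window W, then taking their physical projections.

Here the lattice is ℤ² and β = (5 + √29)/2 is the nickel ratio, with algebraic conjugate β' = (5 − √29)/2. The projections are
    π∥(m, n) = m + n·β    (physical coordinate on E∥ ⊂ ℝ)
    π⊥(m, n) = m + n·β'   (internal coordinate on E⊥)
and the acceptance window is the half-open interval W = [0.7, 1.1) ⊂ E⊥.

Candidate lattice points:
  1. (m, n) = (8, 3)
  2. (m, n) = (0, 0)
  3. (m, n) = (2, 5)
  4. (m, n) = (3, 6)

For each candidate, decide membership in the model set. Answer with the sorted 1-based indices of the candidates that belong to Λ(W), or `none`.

3

Numerically β ≈ 5.1926 and β' = −1/β ≈ -0.1926.
[1] lift (8,3): star map gives 7.4223; window check 0.7 ≤ 7.4223 < 1.1 is false → out
[2] lift (0,0): star map gives 0.0000; window check 0.7 ≤ 0.0000 < 1.1 is false → out
[3] lift (2,5): star map gives 1.0371; window check 0.7 ≤ 1.0371 < 1.1 is true → IN Λ
[4] lift (3,6): star map gives 1.8445; window check 0.7 ≤ 1.8445 < 1.1 is false → out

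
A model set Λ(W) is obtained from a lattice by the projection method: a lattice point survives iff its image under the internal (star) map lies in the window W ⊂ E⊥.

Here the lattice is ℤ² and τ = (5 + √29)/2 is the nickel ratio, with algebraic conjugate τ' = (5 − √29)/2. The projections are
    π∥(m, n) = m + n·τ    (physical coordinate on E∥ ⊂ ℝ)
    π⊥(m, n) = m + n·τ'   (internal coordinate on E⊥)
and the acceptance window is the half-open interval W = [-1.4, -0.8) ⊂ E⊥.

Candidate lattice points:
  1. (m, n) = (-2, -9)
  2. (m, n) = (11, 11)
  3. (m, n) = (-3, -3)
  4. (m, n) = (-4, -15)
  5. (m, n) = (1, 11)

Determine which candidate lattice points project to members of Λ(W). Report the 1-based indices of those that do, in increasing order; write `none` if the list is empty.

τ' = (5−√29)/2 ≈ -0.192582.
candidate 1: (m,n)=(-2,-9) → π∥ = -2-9·τ ≈ -48.733242, π⊥ = -2-9·τ' ≈ -0.266758 ∉ [-1.4, -0.8) ⇒ out
candidate 2: (m,n)=(11,11) → π∥ = 11+11·τ ≈ 68.118406, π⊥ = 11+11·τ' ≈ 8.881594 ∉ [-1.4, -0.8) ⇒ out
candidate 3: (m,n)=(-3,-3) → π∥ = -3-3·τ ≈ -18.577747, π⊥ = -3-3·τ' ≈ -2.422253 ∉ [-1.4, -0.8) ⇒ out
candidate 4: (m,n)=(-4,-15) → π∥ = -4-15·τ ≈ -81.888736, π⊥ = -4-15·τ' ≈ -1.111264 ∈ [-1.4, -0.8) ⇒ IN Λ
candidate 5: (m,n)=(1,11) → π∥ = 1+11·τ ≈ 58.118406, π⊥ = 1+11·τ' ≈ -1.118406 ∈ [-1.4, -0.8) ⇒ IN Λ

4, 5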